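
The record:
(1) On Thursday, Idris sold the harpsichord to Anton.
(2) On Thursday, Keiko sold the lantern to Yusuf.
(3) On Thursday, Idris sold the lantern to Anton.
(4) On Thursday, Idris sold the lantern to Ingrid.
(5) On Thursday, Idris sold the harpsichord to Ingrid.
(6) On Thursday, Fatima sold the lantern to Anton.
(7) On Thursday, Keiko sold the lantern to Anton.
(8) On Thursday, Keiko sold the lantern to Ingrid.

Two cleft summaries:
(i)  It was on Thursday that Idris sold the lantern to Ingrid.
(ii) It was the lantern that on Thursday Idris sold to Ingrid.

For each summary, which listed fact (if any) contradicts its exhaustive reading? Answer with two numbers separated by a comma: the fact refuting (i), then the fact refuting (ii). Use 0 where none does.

Summary (i) focuses "on Thursday" (the setting); background same agent, thing, recipient (Idris / the lantern / Ingrid). No fact matches that background with a different setting, so 0.
Summary (ii) focuses "the lantern" (the thing); background same agent, recipient, setting (Idris / Ingrid / on Thursday). Fact (5) matches that background with thing = the harpsichord — refutes (ii).

0, 5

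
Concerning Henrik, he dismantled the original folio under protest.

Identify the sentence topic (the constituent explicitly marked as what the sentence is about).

The construction explicitly marks "Henrik" as what the sentence is about — the topic.
The remainder of the clause is the comment (what is said about the topic).

Henrik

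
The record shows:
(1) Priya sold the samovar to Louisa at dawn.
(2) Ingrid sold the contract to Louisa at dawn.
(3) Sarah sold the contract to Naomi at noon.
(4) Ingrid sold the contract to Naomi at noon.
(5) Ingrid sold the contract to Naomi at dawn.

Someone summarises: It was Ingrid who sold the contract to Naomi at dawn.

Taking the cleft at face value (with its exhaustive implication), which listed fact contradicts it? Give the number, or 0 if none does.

Focus of the cleft: "Ingrid" (the agent). Presupposed background: same thing, recipient, setting (the contract / Naomi / at dawn).
The exhaustive reading says no other agent fits that background.
No listed fact matches the background with a different agent. Exhaustivity holds.

0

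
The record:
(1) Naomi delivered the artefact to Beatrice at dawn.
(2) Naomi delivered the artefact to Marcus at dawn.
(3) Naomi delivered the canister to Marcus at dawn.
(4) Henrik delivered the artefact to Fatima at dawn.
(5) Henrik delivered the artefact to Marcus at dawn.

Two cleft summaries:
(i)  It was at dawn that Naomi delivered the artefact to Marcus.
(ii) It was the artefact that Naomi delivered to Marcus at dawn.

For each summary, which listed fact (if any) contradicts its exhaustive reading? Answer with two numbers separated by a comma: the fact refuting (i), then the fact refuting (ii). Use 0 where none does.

0, 3

(i): focus "at dawn". No fact shares same agent, thing, recipient (Naomi / the artefact / Marcus) with a different setting. 0.
(ii): focus "the artefact". Looking for same agent, recipient, setting (Naomi / Marcus / at dawn) with some other thing — fact (3) has the canister there. Refuted.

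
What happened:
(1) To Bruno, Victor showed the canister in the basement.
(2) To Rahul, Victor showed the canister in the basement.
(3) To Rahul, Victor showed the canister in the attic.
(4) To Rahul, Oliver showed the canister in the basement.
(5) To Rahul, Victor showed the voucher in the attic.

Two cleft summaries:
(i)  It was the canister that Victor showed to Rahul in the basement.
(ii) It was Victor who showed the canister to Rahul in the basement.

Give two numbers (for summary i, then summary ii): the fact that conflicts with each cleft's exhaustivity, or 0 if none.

0, 4

(i): focus "the canister". No fact shares same agent, recipient, setting (Victor / Rahul / in the basement) with a different thing. 0.
(ii): focus "Victor". Looking for same thing, recipient, setting (the canister / Rahul / in the basement) with some other agent — fact (4) has Oliver there. Refuted.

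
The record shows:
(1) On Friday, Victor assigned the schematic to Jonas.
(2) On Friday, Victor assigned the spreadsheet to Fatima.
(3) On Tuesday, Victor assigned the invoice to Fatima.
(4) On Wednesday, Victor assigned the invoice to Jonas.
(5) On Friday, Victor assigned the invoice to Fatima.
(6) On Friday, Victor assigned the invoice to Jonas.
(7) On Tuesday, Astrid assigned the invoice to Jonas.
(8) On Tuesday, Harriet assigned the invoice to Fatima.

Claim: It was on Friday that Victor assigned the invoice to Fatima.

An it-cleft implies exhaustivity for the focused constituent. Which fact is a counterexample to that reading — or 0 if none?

The cleft puts "on Friday" in focus and presupposes the open proposition with same agent, thing, recipient (Victor / the invoice / Fatima).
Exhaustivity: on Friday is the only setting satisfying that background.
Fact (3) shares the background but with setting = on Tuesday; exhaustivity is violated.

3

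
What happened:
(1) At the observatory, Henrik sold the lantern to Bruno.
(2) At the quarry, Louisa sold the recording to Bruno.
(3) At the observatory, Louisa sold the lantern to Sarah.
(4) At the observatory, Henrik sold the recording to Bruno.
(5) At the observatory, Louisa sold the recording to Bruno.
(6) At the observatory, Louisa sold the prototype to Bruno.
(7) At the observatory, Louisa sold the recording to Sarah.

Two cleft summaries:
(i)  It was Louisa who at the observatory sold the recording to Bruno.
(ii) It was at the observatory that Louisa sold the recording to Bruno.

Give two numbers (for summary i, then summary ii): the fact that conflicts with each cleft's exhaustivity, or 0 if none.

Summary (i) focuses "Louisa" (the agent); background the recording as thing and Bruno as recipient and at the observatory as setting. Fact (4) matches that background with agent = Henrik — refutes (i).
Summary (ii) focuses "at the observatory" (the setting); background Louisa as agent and the recording as thing and Bruno as recipient. Fact (2) matches that background with setting = at the quarry — refutes (ii).

4, 2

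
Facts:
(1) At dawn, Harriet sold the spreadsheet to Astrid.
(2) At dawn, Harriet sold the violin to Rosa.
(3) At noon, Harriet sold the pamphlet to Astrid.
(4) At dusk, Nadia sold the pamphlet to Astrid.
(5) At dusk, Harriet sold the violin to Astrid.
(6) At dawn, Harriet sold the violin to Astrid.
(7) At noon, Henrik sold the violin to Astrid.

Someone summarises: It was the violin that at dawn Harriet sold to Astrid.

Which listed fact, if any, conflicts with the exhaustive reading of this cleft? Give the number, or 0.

1

The cleft puts "the violin" in focus and presupposes the open proposition with agent = Harriet, recipient = Astrid, setting = at dawn.
The exhaustive reading says no other thing fits that background.
Fact (1) shares the background but with thing = the spreadsheet; exhaustivity is violated.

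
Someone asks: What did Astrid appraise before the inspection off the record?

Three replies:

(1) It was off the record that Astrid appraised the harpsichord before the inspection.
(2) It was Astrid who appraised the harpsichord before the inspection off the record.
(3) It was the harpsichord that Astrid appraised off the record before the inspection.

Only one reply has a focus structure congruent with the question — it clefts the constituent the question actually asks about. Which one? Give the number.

3

The question word "what" targets the direct object.
Option (1) clefts "off the record" — the manner, not what was asked.
Option (2) clefts "Astrid" — the subject (agent), not what was asked.
Option (3) clefts "the harpsichord" — that matches what the question asks about.
So the congruent reply is (3).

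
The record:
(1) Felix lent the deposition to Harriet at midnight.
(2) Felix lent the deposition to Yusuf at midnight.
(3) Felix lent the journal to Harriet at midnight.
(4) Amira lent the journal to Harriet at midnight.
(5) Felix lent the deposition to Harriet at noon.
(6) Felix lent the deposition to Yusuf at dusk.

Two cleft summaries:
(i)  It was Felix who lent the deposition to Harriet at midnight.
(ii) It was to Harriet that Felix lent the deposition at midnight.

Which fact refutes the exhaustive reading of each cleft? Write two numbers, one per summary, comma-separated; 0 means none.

(i): focus "Felix". No fact shares same thing, recipient, setting (the deposition / Harriet / at midnight) with a different agent. 0.
(ii): focus "Harriet". Looking for same agent, thing, setting (Felix / the deposition / at midnight) with some other recipient — fact (2) has Yusuf there. Refuted.

0, 2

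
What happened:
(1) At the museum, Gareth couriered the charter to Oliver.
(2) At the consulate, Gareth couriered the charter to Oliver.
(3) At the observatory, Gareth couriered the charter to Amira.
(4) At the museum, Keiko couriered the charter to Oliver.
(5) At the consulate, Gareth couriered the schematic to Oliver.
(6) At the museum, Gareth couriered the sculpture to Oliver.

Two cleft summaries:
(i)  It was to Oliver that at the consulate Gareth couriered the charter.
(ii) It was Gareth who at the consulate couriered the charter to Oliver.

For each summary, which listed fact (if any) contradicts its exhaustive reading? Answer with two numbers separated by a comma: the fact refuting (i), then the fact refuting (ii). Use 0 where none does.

Summary (i) focuses "Oliver" (the recipient); background agent = Gareth, thing = the charter, setting = at the consulate. No fact matches that background with a different recipient, so 0.
Summary (ii) focuses "Gareth" (the agent); background thing = the charter, recipient = Oliver, setting = at the consulate. No fact matches that background with a different agent, so 0.

0, 0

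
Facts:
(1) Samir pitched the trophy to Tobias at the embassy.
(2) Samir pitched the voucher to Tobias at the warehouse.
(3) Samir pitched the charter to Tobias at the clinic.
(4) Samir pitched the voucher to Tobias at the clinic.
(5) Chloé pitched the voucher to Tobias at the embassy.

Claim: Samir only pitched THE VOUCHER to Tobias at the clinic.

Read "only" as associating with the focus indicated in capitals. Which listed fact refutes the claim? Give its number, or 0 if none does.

The capitals mark "the voucher" as focus. So "only" rules out other things, with the rest (Samir as agent and Tobias as recipient and at the clinic as setting) as background.
Fact (3) matches on Samir as agent and Tobias as recipient and at the clinic as setting, but has thing = the charter instead. That refutes the claim.

3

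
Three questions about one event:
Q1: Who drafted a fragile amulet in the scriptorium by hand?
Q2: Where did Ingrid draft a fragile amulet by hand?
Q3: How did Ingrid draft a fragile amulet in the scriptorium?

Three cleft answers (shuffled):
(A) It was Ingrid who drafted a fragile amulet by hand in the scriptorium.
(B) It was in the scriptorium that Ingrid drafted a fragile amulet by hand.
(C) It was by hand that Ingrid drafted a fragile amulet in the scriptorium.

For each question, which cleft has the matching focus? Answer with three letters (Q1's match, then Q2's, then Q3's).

ABC

Q1 asks about the subject (agent); cleft (A) focuses "Ingrid", which is the subject (agent) — so Q1 → A.
Q2 asks about the location; cleft (B) focuses "in the scriptorium", which is the location — so Q2 → B.
Q3 asks about the manner; cleft (C) focuses "by hand", which is the manner — so Q3 → C.
Mapping: Q1→A, Q2→B, Q3→C.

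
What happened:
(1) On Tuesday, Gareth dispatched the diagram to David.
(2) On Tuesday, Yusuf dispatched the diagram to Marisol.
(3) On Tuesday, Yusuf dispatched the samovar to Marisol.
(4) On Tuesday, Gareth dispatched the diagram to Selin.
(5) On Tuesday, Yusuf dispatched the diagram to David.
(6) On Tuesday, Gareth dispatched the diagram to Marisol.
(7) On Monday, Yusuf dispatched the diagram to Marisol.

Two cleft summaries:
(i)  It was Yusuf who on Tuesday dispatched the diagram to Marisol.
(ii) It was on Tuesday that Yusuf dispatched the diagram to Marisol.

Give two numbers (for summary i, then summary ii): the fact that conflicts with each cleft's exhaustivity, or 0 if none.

(i): focus "Yusuf". Looking for thing = the diagram, recipient = Marisol, setting = on Tuesday with some other agent — fact (6) has Gareth there. Refuted.
(ii): focus "on Tuesday". Looking for agent = Yusuf, thing = the diagram, recipient = Marisol with some other setting — fact (7) has on Monday there. Refuted.

6, 7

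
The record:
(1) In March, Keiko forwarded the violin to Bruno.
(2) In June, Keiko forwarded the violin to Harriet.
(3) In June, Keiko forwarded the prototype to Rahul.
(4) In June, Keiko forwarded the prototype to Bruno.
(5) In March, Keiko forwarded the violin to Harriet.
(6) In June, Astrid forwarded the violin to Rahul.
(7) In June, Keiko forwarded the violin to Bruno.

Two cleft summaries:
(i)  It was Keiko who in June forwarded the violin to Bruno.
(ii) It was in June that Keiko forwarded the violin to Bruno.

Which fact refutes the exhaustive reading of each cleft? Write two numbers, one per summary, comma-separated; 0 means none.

0, 1

Summary (i) focuses "Keiko" (the agent); background thing = the violin, recipient = Bruno, setting = in June. No fact matches that background with a different agent, so 0.
Summary (ii) focuses "in June" (the setting); background agent = Keiko, thing = the violin, recipient = Bruno. Fact (1) matches that background with setting = in March — refutes (ii).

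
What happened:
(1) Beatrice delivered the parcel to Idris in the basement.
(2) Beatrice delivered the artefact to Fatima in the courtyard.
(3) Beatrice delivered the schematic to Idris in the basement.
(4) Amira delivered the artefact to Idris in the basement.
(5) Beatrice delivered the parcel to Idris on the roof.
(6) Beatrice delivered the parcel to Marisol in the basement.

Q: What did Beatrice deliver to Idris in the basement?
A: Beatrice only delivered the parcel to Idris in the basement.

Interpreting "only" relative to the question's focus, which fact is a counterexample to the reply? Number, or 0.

3

The question "What did ...?" targets the thing, so in the reply the focus falls on "the parcel".
"Only" then excludes alternative things while the background — Beatrice as agent and Idris as recipient and in the basement as setting — is held fixed.
Fact (3) shares the background with a different thing (the schematic) — counterexample.
(Fact (6) would refute a reading with focus on the recipient — but that is not what the question asks.)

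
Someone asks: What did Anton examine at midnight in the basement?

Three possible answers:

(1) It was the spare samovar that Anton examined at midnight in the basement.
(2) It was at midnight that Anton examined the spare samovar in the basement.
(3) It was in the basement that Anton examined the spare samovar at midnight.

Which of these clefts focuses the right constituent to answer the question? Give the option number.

1

The question word "what" targets the direct object.
Option (1) clefts "the spare samovar" — that matches what the question asks about.
Option (2) clefts "at midnight" — the time, not what was asked.
Option (3) clefts "in the basement" — the location, not what was asked.
So the congruent reply is (1).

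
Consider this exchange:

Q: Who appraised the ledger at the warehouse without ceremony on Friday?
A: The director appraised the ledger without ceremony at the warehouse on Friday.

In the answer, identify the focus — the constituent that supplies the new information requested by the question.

The wh-word "who" asks about the subject (agent).
In the answer, "the ledger", "at the warehouse", "on Friday" and "without ceremony" are given — repeated from the question.
The constituent filling the subject (agent) gap is "the director"; that is the focus and would carry nuclear stress.

the director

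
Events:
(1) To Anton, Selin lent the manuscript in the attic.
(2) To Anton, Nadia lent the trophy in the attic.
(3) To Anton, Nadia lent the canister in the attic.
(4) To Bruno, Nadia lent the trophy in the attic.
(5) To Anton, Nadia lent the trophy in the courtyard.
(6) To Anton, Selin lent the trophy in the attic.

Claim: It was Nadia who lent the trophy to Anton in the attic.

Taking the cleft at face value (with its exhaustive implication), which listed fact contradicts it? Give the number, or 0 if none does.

Focus of the cleft: "Nadia" (the agent). Presupposed background: same thing, recipient, setting (the trophy / Anton / in the attic).
Exhaustivity: Nadia is the only agent satisfying that background.
Fact (6) shares the background but with agent = Selin; exhaustivity is violated.

6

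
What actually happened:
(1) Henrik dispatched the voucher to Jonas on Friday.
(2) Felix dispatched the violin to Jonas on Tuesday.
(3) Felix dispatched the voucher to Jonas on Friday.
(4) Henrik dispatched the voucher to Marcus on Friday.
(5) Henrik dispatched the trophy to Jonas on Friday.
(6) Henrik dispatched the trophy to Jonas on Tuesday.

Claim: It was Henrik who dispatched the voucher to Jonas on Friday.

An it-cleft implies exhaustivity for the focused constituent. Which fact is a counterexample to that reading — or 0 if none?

The cleft puts "Henrik" in focus and presupposes the open proposition with same thing, recipient, setting (the voucher / Jonas / on Friday).
The exhaustive reading says no other agent fits that background.
But fact (3) also has same thing, recipient, setting (the voucher / Jonas / on Friday), with agent = Felix — so the exhaustive reading fails.

3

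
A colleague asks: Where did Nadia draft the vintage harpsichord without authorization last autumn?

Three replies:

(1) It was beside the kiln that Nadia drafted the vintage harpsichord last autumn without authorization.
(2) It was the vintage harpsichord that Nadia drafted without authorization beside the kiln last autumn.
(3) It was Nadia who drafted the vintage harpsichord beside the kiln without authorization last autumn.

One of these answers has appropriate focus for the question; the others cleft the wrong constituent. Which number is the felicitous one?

1

The question word "where" targets the location.
Option (1) clefts "beside the kiln" — that matches what the question asks about.
Option (2) clefts "the vintage harpsichord" — the direct object, not what was asked.
Option (3) clefts "Nadia" — the subject (agent), not what was asked.
So the congruent reply is (1).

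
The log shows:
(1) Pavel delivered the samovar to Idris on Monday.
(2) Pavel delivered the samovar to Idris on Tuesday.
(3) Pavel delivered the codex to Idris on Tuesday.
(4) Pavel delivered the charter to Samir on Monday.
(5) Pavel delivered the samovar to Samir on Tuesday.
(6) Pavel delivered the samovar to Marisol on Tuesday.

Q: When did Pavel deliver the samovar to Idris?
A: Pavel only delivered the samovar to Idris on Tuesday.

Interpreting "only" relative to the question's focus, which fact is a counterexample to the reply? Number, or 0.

The question "When did ...?" targets the setting, so in the reply the focus falls on "on Tuesday".
"Only" then excludes alternative settings while the background — same agent, thing, recipient (Pavel / the samovar / Idris) — is held fixed.
Fact (1) keeps same agent, thing, recipient (Pavel / the samovar / Idris) but has setting = on Monday; that refutes the reply.
(Fact (3) would refute a reading with focus on the thing — but that is not what the question asks.)

1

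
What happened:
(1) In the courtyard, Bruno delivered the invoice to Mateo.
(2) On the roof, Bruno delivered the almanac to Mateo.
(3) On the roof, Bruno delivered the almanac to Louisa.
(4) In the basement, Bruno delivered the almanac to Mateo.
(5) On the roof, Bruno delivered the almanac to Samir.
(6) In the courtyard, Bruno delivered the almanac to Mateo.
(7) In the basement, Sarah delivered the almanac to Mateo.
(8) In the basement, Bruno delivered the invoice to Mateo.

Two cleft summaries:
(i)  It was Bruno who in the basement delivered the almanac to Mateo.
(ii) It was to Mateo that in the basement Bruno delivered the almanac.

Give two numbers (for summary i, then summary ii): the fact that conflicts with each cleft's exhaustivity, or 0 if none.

Summary (i) focuses "Bruno" (the agent); background the almanac as thing and Mateo as recipient and in the basement as setting. Fact (7) matches that background with agent = Sarah — refutes (i).
Summary (ii) focuses "Mateo" (the recipient); background Bruno as agent and the almanac as thing and in the basement as setting. No fact matches that background with a different recipient, so 0.

7, 0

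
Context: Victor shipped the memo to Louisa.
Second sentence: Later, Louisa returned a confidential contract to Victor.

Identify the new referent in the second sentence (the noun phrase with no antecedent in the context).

"Louisa" and "Victor" in the second sentence are given — already mentioned in the context.
"a confidential contract" has no antecedent in the context; it is discourse-new (the indefinite article also signals a new referent).

a confidential contract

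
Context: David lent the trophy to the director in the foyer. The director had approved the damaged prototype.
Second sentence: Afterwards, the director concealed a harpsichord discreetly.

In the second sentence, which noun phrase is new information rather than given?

a harpsichord

"the director" in the second sentence is given — already mentioned in the context.
"a harpsichord" has no antecedent in the context; it is discourse-new (the indefinite article also signals a new referent).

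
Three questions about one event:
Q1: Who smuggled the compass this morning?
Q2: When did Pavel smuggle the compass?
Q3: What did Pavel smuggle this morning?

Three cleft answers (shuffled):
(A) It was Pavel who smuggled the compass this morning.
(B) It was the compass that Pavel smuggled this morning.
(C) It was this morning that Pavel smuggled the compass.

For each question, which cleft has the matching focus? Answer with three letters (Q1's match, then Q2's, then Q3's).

ACB

Q1 asks about the subject (agent); cleft (A) focuses "Pavel", which is the subject (agent) — so Q1 → A.
Q2 asks about the time; cleft (C) focuses "this morning", which is the time — so Q2 → C.
Q3 asks about the direct object; cleft (B) focuses "the compass", which is the direct object — so Q3 → B.
Mapping: Q1→A, Q2→C, Q3→B.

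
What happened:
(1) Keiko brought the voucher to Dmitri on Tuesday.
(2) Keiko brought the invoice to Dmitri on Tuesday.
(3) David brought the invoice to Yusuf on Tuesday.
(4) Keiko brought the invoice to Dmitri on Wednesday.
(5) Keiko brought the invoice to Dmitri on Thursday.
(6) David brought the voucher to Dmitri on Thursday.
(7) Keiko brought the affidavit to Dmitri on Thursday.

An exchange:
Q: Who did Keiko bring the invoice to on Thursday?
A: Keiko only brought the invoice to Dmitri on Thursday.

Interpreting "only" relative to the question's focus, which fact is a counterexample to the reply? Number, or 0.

0

Answering "Who did ... to ...?" puts focus on the recipient — here, "Dmitri".
"Only" then excludes alternative recipients while the background — Keiko as agent and the invoice as thing and on Thursday as setting — is held fixed.
No listed fact shares that background with another recipient. Nothing contradicts the reply.
(Fact (7) would refute a reading with focus on the thing — but that is not what the question asks.)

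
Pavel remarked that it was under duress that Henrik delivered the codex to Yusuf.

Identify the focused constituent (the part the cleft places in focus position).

In an it-cleft "It was X that/who ...", the clefted constituent X is the focus; the that/who-clause expresses the presupposed open proposition.
Here the focus is "under duress". The backgrounded (presupposed) material includes "Henrik", "the codex" and "to Yusuf".

under duress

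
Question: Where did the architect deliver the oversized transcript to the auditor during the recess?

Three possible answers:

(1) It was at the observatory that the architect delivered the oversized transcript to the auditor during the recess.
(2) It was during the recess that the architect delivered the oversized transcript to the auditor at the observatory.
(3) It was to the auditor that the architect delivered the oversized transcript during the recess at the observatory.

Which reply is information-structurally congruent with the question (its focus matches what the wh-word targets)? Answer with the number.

1

The question word "where" targets the location.
Option (1) clefts "at the observatory" — that matches what the question asks about.
Option (2) clefts "during the recess" — the time, not what was asked.
Option (3) clefts "to the auditor" — the recipient, not what was asked.
So the congruent reply is (1).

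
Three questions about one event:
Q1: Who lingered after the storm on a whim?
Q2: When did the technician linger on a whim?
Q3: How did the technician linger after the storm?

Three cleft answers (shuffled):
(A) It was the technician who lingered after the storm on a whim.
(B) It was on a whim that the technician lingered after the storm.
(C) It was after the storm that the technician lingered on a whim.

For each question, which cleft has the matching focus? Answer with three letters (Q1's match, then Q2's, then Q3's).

ACB

Q1 asks about the subject (agent); cleft (A) focuses "the technician", which is the subject (agent) — so Q1 → A.
Q2 asks about the time; cleft (C) focuses "after the storm", which is the time — so Q2 → C.
Q3 asks about the manner; cleft (B) focuses "on a whim", which is the manner — so Q3 → B.
Mapping: Q1→A, Q2→C, Q3→B.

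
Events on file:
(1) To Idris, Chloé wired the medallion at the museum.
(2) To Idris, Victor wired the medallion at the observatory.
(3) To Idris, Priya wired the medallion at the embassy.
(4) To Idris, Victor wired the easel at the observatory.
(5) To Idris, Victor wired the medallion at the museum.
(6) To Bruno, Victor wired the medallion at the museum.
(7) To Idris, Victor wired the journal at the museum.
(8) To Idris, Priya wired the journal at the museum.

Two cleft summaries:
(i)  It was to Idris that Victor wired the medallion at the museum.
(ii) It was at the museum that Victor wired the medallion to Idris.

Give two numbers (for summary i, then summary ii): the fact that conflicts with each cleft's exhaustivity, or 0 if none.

6, 2

Summary (i) focuses "Idris" (the recipient); background agent = Victor, thing = the medallion, setting = at the museum. Fact (6) matches that background with recipient = Bruno — refutes (i).
Summary (ii) focuses "at the museum" (the setting); background agent = Victor, thing = the medallion, recipient = Idris. Fact (2) matches that background with setting = at the observatory — refutes (ii).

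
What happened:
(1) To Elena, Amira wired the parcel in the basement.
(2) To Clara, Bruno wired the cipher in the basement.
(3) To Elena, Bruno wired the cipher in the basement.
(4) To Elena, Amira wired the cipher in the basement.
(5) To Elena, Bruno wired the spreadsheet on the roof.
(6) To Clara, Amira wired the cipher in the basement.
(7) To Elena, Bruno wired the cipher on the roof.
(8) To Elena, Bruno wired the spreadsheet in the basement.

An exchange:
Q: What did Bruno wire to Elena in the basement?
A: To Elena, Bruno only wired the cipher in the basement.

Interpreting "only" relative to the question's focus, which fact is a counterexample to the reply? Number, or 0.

The question "What did ...?" targets the thing, so in the reply the focus falls on "the cipher".
"Only" then excludes alternative things while the background — agent = Bruno, recipient = Elena, setting = in the basement — is held fixed.
Fact (8) shares the background with a different thing (the spreadsheet) — counterexample.
(Fact (2) would refute a reading with focus on the recipient — but that is not what the question asks.)

8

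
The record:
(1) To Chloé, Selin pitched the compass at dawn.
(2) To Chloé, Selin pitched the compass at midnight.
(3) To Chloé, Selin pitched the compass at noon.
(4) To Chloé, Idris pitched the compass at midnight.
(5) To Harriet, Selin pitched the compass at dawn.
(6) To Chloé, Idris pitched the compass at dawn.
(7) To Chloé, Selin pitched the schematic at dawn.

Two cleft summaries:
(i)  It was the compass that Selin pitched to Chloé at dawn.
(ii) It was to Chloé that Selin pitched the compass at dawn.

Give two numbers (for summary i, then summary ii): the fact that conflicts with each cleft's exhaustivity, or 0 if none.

Summary (i) focuses "the compass" (the thing); background agent = Selin, recipient = Chloé, setting = at dawn. Fact (7) matches that background with thing = the schematic — refutes (i).
Summary (ii) focuses "Chloé" (the recipient); background agent = Selin, thing = the compass, setting = at dawn. Fact (5) matches that background with recipient = Harriet — refutes (ii).

7, 5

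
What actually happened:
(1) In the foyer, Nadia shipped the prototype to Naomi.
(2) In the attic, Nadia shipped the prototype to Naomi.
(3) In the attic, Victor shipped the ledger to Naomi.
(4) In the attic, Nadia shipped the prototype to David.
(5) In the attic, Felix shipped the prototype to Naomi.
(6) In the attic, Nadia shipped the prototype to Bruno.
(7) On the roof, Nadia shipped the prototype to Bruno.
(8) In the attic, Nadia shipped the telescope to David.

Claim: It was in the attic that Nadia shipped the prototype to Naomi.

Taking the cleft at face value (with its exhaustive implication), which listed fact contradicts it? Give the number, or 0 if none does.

The cleft puts "in the attic" in focus and presupposes the open proposition with agent = Nadia, thing = the prototype, recipient = Naomi.
The exhaustive reading says no other setting fits that background.
Fact (1) shares the background but with setting = in the foyer; exhaustivity is violated.

1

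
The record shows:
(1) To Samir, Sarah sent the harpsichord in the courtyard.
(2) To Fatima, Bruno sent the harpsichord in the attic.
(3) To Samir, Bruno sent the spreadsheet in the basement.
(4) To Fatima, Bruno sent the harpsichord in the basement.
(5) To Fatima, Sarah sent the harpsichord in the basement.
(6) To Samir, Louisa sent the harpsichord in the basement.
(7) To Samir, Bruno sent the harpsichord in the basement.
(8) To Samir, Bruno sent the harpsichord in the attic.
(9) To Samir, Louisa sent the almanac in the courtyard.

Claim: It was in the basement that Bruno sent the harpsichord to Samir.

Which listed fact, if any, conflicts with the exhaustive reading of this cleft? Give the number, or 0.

Focus of the cleft: "in the basement" (the setting). Presupposed background: Bruno as agent and the harpsichord as thing and Samir as recipient.
Exhaustivity: in the basement is the only setting satisfying that background.
But fact (8) also has Bruno as agent and the harpsichord as thing and Samir as recipient, with setting = in the attic — so the exhaustive reading fails.

8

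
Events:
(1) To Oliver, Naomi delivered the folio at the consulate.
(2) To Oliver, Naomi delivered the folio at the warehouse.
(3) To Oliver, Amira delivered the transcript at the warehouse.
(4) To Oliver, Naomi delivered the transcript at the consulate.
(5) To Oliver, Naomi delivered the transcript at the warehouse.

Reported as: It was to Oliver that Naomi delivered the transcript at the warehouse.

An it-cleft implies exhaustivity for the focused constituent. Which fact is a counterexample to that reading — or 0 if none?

The cleft puts "Oliver" in focus and presupposes the open proposition with same agent, thing, setting (Naomi / the transcript / at the warehouse).
The exhaustive reading says no other recipient fits that background.
No listed fact matches the background with a different recipient. Exhaustivity holds.

0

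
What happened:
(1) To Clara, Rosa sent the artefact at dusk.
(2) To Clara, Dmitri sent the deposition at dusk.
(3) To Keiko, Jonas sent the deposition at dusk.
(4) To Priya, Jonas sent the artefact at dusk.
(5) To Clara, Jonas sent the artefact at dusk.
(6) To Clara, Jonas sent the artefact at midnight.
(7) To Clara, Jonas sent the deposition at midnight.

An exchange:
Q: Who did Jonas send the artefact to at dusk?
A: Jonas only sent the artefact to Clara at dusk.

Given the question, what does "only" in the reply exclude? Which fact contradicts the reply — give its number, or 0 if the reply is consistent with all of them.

The question "Who did ... to ...?" targets the recipient, so in the reply the focus falls on "Clara".
"Only" then excludes alternative recipients while the background — same agent, thing, setting (Jonas / the artefact / at dusk) — is held fixed.
Fact (4) shares the background with a different recipient (Priya) — counterexample.
(Fact (6) would refute a reading with focus on the setting — but that is not what the question asks.)

4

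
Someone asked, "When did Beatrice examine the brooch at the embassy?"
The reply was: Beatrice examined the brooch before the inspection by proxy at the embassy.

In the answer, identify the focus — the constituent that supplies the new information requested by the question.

before the inspection

The wh-word "when" asks about the time.
In the answer, "Beatrice", "the brooch" and "at the embassy" are given — repeated from the question.
"by proxy" is also new, but it specifies the manner, which is not what the question asks about — so it is not the focus.
The constituent filling the time gap is "before the inspection"; that is the focus.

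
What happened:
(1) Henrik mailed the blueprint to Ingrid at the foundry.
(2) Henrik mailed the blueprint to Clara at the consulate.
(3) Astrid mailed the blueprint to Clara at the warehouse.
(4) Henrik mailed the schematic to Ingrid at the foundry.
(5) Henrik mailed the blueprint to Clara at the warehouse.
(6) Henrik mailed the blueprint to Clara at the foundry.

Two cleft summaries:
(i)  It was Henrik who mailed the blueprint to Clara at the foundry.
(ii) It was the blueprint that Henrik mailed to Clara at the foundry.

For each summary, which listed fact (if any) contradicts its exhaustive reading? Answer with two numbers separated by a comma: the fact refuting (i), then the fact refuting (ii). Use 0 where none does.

Summary (i) focuses "Henrik" (the agent); background same thing, recipient, setting (the blueprint / Clara / at the foundry). No fact matches that background with a different agent, so 0.
Summary (ii) focuses "the blueprint" (the thing); background same agent, recipient, setting (Henrik / Clara / at the foundry). No fact matches that background with a different thing, so 0.

0, 0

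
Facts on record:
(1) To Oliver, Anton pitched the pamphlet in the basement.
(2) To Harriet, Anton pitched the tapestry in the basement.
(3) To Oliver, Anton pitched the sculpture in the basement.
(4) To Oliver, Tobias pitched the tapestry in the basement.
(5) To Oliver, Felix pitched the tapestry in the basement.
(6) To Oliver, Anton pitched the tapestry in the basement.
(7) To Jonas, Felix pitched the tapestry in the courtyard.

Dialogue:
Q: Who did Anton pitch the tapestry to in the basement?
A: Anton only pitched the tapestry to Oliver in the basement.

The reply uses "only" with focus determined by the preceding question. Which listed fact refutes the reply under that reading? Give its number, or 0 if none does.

The question "Who did ... to ...?" targets the recipient, so in the reply the focus falls on "Oliver".
"Only" then excludes alternative recipients while the background — same agent, thing, setting (Anton / the tapestry / in the basement) — is held fixed.
Fact (2) shares the background with a different recipient (Harriet) — counterexample.
(Fact (1) would refute a reading with focus on the thing — but that is not what the question asks.)

2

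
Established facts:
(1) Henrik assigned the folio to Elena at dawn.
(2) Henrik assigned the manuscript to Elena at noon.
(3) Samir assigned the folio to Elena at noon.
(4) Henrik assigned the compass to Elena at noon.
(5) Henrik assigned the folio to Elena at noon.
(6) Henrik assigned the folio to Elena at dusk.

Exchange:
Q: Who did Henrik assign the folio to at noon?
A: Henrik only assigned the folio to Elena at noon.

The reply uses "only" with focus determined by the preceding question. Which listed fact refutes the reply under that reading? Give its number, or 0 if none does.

0

Answering "Who did ... to ...?" puts focus on the recipient — here, "Elena".
"Only" then excludes alternative recipients while the background — Henrik as agent and the folio as thing and at noon as setting — is held fixed.
No listed fact shares that background with another recipient. Nothing contradicts the reply.
(Fact (1) would refute a reading with focus on the setting — but that is not what the question asks.)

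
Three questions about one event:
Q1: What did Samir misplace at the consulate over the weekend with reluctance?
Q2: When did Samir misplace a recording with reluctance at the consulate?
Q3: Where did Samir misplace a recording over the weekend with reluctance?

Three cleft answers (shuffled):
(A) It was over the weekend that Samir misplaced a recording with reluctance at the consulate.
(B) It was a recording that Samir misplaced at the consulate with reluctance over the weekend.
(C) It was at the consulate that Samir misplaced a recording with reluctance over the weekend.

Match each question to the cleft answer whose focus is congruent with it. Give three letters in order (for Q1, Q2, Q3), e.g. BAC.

Q1 asks about the direct object; cleft (B) focuses "a recording", which is the direct object — so Q1 → B.
Q2 asks about the time; cleft (A) focuses "over the weekend", which is the time — so Q2 → A.
Q3 asks about the location; cleft (C) focuses "at the consulate", which is the location — so Q3 → C.
Mapping: Q1→B, Q2→A, Q3→C.

BAC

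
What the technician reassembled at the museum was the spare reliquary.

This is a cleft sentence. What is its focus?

In a pseudo-cleft "What ... was X", the post-copular constituent X is the focus.
Here the focus is "the spare reliquary". The backgrounded (presupposed) material includes "the technician" and "at the museum".

the spare reliquary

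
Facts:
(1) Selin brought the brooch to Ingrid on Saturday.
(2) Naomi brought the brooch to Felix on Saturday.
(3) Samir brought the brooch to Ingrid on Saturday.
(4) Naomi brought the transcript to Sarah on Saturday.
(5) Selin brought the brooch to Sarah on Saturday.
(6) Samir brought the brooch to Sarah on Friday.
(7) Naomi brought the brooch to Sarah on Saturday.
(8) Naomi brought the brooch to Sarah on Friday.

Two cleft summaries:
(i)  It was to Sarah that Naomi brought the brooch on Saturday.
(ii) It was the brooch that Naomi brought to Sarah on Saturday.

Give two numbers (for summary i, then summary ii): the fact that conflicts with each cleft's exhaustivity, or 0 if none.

Summary (i) focuses "Sarah" (the recipient); background agent = Naomi, thing = the brooch, setting = on Saturday. Fact (2) matches that background with recipient = Felix — refutes (i).
Summary (ii) focuses "the brooch" (the thing); background agent = Naomi, recipient = Sarah, setting = on Saturday. Fact (4) matches that background with thing = the transcript — refutes (ii).

2, 4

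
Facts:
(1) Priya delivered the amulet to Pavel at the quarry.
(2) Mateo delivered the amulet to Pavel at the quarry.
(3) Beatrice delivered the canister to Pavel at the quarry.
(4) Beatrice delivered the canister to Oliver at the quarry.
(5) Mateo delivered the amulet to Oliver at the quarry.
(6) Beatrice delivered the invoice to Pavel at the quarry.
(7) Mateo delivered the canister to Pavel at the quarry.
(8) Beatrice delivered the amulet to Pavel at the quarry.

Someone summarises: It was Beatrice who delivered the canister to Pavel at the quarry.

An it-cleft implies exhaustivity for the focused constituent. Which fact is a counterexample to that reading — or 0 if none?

The cleft puts "Beatrice" in focus and presupposes the open proposition with the canister as thing and Pavel as recipient and at the quarry as setting.
Exhaustivity: Beatrice is the only agent satisfying that background.
Fact (7) shares the background but with agent = Mateo; exhaustivity is violated.

7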